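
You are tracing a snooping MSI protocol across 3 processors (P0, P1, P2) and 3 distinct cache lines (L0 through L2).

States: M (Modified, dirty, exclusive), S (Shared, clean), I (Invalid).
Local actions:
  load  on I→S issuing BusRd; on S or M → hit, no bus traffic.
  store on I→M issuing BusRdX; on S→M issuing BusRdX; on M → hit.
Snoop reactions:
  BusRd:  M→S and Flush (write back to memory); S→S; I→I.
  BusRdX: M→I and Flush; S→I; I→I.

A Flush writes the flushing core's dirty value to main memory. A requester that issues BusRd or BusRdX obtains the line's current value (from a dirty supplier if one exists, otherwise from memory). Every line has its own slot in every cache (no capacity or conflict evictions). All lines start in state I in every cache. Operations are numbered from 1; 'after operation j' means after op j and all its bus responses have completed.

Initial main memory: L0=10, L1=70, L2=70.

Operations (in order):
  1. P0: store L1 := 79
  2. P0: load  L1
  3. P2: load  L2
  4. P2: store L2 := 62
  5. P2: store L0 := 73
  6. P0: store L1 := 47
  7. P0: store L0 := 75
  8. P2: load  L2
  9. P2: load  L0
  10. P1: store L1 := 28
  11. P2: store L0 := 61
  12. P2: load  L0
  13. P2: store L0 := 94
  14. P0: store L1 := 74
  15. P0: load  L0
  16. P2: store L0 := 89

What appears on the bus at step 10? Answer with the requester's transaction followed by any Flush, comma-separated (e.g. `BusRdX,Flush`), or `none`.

bus = BusRdX,Flush

1. P0: store L1 := 79  bus=[BusRdX]  L1: P0=M P1=I P2=I  mem[L1]=70
2. P0: load  L1  bus=[-]  L1: P0=M P1=I P2=I  mem[L1]=70
3. P2: load  L2  bus=[BusRd]  L2: P0=I P1=I P2=S  mem[L2]=70
4. P2: store L2 := 62  bus=[BusRdX]  L2: P0=I P1=I P2=M  mem[L2]=70
5. P2: store L0 := 73  bus=[BusRdX]  L0: P0=I P1=I P2=M  mem[L0]=10
6. P0: store L1 := 47  bus=[-]  L1: P0=M P1=I P2=I  mem[L1]=70
7. P0: store L0 := 75  bus=[BusRdX,Flush]  L0: P0=M P1=I P2=I  mem[L0]=73
8. P2: load  L2  bus=[-]  L2: P0=I P1=I P2=M  mem[L2]=70
9. P2: load  L0  bus=[BusRd,Flush]  L0: P0=S P1=I P2=S  mem[L0]=75
10. P1: store L1 := 28  bus=[BusRdX,Flush]  L1: P0=I P1=M P2=I  mem[L1]=47
11. P2: store L0 := 61  bus=[BusRdX]  L0: P0=I P1=I P2=M  mem[L0]=75
12. P2: load  L0  bus=[-]  L0: P0=I P1=I P2=M  mem[L0]=75
13. P2: store L0 := 94  bus=[-]  L0: P0=I P1=I P2=M  mem[L0]=75
14. P0: store L1 := 74  bus=[BusRdX,Flush]  L1: P0=M P1=I P2=I  mem[L1]=28
15. P0: load  L0  bus=[BusRd,Flush]  L0: P0=S P1=I P2=S  mem[L0]=94
16. P2: store L0 := 89  bus=[BusRdX]  L0: P0=I P1=I P2=M  mem[L0]=94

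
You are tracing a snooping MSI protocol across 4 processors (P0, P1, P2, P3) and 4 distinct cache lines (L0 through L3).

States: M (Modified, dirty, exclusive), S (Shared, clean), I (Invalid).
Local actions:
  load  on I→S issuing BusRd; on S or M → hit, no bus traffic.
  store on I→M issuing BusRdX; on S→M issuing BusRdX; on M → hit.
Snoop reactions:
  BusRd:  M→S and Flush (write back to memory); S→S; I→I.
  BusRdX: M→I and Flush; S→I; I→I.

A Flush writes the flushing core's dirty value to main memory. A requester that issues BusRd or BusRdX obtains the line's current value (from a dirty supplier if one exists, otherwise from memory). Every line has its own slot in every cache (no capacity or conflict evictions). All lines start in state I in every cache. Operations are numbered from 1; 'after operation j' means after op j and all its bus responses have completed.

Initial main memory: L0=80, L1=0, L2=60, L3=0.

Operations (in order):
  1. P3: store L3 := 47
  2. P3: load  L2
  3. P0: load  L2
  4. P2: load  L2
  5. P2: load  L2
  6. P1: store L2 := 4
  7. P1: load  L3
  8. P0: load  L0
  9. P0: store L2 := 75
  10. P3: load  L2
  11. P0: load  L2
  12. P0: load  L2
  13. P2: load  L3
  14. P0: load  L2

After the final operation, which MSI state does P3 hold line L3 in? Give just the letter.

state = S

[1] P3: store L3 := 47 | P0:I, P1:I, P2:I, P3:M(47) | bus: BusRdX
[2] P3: load  L2 | P0:I, P1:I, P2:I, P3:S(60) | bus: BusRd
[3] P0: load  L2 | P0:S(60), P1:I, P2:I, P3:S(60) | bus: BusRd
[4] P2: load  L2 | P0:S(60), P1:I, P2:S(60), P3:S(60) | bus: BusRd
[5] P2: load  L2 | P0:S(60), P1:I, P2:S(60), P3:S(60) | bus: none
[6] P1: store L2 := 4 | P0:I, P1:M(4), P2:I, P3:I | bus: BusRdX
[7] P1: load  L3 | P0:I, P1:S(47), P2:I, P3:S(47) | bus: BusRd,Flush
[8] P0: load  L0 | P0:S(80), P1:I, P2:I, P3:I | bus: BusRd
[9] P0: store L2 := 75 | P0:M(75), P1:I, P2:I, P3:I | bus: BusRdX,Flush
[10] P3: load  L2 | P0:S(75), P1:I, P2:I, P3:S(75) | bus: BusRd,Flush
[11] P0: load  L2 | P0:S(75), P1:I, P2:I, P3:S(75) | bus: none
[12] P0: load  L2 | P0:S(75), P1:I, P2:I, P3:S(75) | bus: none
[13] P2: load  L3 | P0:I, P1:S(47), P2:S(47), P3:S(47) | bus: BusRd
[14] P0: load  L2 | P0:S(75), P1:I, P2:I, P3:S(75) | bus: none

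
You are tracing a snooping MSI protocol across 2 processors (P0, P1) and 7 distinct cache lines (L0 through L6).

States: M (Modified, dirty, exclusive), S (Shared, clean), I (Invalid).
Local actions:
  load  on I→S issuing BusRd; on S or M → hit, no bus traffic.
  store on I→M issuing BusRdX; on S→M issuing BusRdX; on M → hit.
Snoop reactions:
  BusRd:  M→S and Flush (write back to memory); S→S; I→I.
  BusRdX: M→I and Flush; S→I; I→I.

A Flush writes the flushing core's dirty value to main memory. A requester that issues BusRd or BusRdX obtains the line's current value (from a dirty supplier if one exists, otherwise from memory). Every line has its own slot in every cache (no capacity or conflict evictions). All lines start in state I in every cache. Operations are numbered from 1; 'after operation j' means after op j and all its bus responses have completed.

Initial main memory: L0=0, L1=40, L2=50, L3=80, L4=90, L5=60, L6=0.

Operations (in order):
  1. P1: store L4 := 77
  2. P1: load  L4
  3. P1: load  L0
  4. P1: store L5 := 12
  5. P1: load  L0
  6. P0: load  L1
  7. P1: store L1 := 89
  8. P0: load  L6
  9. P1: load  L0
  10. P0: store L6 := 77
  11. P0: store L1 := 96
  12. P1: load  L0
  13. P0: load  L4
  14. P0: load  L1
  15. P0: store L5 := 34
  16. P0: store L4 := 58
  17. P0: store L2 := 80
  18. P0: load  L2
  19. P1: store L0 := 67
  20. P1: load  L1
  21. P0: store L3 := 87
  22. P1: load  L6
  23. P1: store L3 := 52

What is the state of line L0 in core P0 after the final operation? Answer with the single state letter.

  op1 P1: store L4 := 77 → I/M on L4; bus BusRdX; mem=90
  op2 P1: load  L4 → I/M on L4; bus (none); mem=90
  op3 P1: load  L0 → I/S on L0; bus BusRd; mem=0
  op4 P1: store L5 := 12 → I/M on L5; bus BusRdX; mem=60
  op5 P1: load  L0 → I/S on L0; bus (none); mem=0
  op6 P0: load  L1 → S/I on L1; bus BusRd; mem=40
  op7 P1: store L1 := 89 → I/M on L1; bus BusRdX; mem=40
  op8 P0: load  L6 → S/I on L6; bus BusRd; mem=0
  op9 P1: load  L0 → I/S on L0; bus (none); mem=0
  op10 P0: store L6 := 77 → M/I on L6; bus BusRdX; mem=0
  op11 P0: store L1 := 96 → M/I on L1; bus BusRdX Flush; mem=89
  op12 P1: load  L0 → I/S on L0; bus (none); mem=0
  op13 P0: load  L4 → S/S on L4; bus BusRd Flush; mem=77
  op14 P0: load  L1 → M/I on L1; bus (none); mem=89
  op15 P0: store L5 := 34 → M/I on L5; bus BusRdX Flush; mem=12
  op16 P0: store L4 := 58 → M/I on L4; bus BusRdX; mem=77
  op17 P0: store L2 := 80 → M/I on L2; bus BusRdX; mem=50
  op18 P0: load  L2 → M/I on L2; bus (none); mem=50
  op19 P1: store L0 := 67 → I/M on L0; bus BusRdX; mem=0
  op20 P1: load  L1 → S/S on L1; bus BusRd Flush; mem=96
  op21 P0: store L3 := 87 → M/I on L3; bus BusRdX; mem=80
  op22 P1: load  L6 → S/S on L6; bus BusRd Flush; mem=77
  op23 P1: store L3 := 52 → I/M on L3; bus BusRdX Flush; mem=87

state = I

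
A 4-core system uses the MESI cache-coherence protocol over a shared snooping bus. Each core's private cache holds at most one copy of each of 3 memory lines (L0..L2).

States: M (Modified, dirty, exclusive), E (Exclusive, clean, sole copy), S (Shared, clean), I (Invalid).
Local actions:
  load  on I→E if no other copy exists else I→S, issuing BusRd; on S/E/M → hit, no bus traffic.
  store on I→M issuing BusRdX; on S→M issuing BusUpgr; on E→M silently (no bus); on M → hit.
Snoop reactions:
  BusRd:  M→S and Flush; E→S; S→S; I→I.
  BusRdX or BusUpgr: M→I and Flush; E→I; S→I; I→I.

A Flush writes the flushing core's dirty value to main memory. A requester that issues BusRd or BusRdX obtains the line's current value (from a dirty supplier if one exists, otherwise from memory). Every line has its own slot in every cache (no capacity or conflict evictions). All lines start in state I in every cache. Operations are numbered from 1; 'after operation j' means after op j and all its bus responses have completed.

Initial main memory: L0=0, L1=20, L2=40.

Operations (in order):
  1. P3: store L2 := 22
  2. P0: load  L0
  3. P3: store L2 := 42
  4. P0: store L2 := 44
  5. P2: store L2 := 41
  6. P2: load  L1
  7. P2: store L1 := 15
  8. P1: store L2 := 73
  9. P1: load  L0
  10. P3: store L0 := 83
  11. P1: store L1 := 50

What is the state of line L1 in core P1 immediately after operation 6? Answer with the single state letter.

state = I

step 1: P3: store L2 := 22  ⟶  IIIM  (L2)  txn=BusRdX  M[L2]=40
step 2: P0: load  L0  ⟶  EIII  (L0)  txn=BusRd  M[L0]=0
step 3: P3: store L2 := 42  ⟶  IIIM  (L2)  txn=∅  M[L2]=40
step 4: P0: store L2 := 44  ⟶  MIII  (L2)  txn=BusRdX+Flush  M[L2]=42
step 5: P2: store L2 := 41  ⟶  IIMI  (L2)  txn=BusRdX+Flush  M[L2]=44
step 6: P2: load  L1  ⟶  IIEI  (L1)  txn=BusRd  M[L1]=20
step 7: P2: store L1 := 15  ⟶  IIMI  (L1)  txn=∅  M[L1]=20
step 8: P1: store L2 := 73  ⟶  IMII  (L2)  txn=BusRdX+Flush  M[L2]=41
step 9: P1: load  L0  ⟶  SSII  (L0)  txn=BusRd  M[L0]=0
step 10: P3: store L0 := 83  ⟶  IIIM  (L0)  txn=BusRdX  M[L0]=0
step 11: P1: store L1 := 50  ⟶  IMII  (L1)  txn=BusRdX+Flush  M[L1]=15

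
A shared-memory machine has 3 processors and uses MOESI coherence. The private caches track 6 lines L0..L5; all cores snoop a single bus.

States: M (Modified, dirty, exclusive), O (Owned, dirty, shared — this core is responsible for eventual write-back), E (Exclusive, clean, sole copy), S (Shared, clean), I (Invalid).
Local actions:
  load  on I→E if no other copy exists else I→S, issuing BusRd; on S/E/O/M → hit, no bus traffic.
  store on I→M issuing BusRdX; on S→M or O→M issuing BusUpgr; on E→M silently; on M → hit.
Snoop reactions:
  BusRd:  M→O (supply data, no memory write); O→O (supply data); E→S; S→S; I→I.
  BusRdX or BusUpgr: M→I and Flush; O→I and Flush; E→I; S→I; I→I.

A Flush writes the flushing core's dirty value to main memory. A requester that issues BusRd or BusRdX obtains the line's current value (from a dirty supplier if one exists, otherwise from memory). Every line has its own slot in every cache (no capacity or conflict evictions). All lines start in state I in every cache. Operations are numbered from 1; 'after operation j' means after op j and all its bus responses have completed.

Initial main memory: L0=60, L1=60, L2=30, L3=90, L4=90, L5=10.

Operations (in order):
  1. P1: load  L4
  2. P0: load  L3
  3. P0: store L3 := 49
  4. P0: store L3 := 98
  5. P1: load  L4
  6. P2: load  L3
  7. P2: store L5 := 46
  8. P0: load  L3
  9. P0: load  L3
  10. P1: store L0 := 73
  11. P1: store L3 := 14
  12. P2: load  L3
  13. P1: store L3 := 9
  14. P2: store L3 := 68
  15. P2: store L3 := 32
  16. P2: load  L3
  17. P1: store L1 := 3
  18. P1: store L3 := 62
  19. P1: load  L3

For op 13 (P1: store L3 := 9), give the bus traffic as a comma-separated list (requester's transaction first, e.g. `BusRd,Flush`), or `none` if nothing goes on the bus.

1. P1: load  L4  bus=[BusRd]  L4: P0=I P1=E P2=I  mem[L4]=90
2. P0: load  L3  bus=[BusRd]  L3: P0=E P1=I P2=I  mem[L3]=90
3. P0: store L3 := 49  bus=[-]  L3: P0=M P1=I P2=I  mem[L3]=90
4. P0: store L3 := 98  bus=[-]  L3: P0=M P1=I P2=I  mem[L3]=90
5. P1: load  L4  bus=[-]  L4: P0=I P1=E P2=I  mem[L4]=90
6. P2: load  L3  bus=[BusRd]  L3: P0=O P1=I P2=S  mem[L3]=90
7. P2: store L5 := 46  bus=[BusRdX]  L5: P0=I P1=I P2=M  mem[L5]=10
8. P0: load  L3  bus=[-]  L3: P0=O P1=I P2=S  mem[L3]=90
9. P0: load  L3  bus=[-]  L3: P0=O P1=I P2=S  mem[L3]=90
10. P1: store L0 := 73  bus=[BusRdX]  L0: P0=I P1=M P2=I  mem[L0]=60
11. P1: store L3 := 14  bus=[BusRdX,Flush]  L3: P0=I P1=M P2=I  mem[L3]=98
12. P2: load  L3  bus=[BusRd]  L3: P0=I P1=O P2=S  mem[L3]=98
13. P1: store L3 := 9  bus=[BusUpgr]  L3: P0=I P1=M P2=I  mem[L3]=98
14. P2: store L3 := 68  bus=[BusRdX,Flush]  L3: P0=I P1=I P2=M  mem[L3]=9
15. P2: store L3 := 32  bus=[-]  L3: P0=I P1=I P2=M  mem[L3]=9
16. P2: load  L3  bus=[-]  L3: P0=I P1=I P2=M  mem[L3]=9
17. P1: store L1 := 3  bus=[BusRdX]  L1: P0=I P1=M P2=I  mem[L1]=60
18. P1: store L3 := 62  bus=[BusRdX,Flush]  L3: P0=I P1=M P2=I  mem[L3]=32
19. P1: load  L3  bus=[-]  L3: P0=I P1=M P2=I  mem[L3]=32

bus = BusUpgr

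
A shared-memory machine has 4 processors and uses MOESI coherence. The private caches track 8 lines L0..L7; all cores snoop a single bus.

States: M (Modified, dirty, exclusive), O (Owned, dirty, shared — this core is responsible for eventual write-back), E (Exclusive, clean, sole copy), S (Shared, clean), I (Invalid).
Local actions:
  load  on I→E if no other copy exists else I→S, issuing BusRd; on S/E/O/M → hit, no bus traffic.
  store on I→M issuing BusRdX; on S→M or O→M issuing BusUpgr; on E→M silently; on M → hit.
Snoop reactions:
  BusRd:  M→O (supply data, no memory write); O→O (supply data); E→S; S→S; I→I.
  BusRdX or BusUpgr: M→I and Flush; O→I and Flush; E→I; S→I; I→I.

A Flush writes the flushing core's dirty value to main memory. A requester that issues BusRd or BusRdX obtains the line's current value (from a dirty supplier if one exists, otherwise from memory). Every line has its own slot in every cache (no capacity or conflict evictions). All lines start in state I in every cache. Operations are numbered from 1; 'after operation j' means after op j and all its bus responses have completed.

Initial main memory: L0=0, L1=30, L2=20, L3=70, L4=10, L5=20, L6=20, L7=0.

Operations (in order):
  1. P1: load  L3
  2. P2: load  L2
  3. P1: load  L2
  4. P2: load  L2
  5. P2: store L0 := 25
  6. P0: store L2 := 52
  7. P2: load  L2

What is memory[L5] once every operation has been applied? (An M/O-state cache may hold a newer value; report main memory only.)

memory[L5] = 20

1. P1: load  L3  bus=[BusRd]  L3: P0=I P1=E P2=I P3=I  mem[L3]=70
2. P2: load  L2  bus=[BusRd]  L2: P0=I P1=I P2=E P3=I  mem[L2]=20
3. P1: load  L2  bus=[BusRd]  L2: P0=I P1=S P2=S P3=I  mem[L2]=20
4. P2: load  L2  bus=[-]  L2: P0=I P1=S P2=S P3=I  mem[L2]=20
5. P2: store L0 := 25  bus=[BusRdX]  L0: P0=I P1=I P2=M P3=I  mem[L0]=0
6. P0: store L2 := 52  bus=[BusRdX]  L2: P0=M P1=I P2=I P3=I  mem[L2]=20
7. P2: load  L2  bus=[BusRd]  L2: P0=O P1=I P2=S P3=I  mem[L2]=20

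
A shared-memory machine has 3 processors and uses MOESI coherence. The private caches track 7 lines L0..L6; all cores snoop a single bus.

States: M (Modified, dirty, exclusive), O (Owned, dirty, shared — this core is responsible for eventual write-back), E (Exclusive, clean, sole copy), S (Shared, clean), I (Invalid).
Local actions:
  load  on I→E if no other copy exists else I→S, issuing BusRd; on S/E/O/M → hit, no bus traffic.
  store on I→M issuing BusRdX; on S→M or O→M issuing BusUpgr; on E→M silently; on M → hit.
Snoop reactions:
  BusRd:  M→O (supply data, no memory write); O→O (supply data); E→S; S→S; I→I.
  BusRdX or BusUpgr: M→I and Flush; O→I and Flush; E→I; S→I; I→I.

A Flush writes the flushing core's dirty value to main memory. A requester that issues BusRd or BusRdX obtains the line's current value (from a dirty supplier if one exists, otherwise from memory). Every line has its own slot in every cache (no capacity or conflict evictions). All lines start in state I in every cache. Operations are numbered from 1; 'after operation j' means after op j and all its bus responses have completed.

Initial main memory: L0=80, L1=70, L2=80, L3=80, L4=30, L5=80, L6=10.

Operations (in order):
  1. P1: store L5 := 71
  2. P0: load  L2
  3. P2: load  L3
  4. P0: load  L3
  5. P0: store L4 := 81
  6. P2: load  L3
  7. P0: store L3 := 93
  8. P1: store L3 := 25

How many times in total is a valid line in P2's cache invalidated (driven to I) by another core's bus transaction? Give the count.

[1] P1: store L5 := 71 | P0:I, P1:M(71), P2:I | bus: BusRdX
[2] P0: load  L2 | P0:E(80), P1:I, P2:I | bus: BusRd
[3] P2: load  L3 | P0:I, P1:I, P2:E(80) | bus: BusRd
[4] P0: load  L3 | P0:S(80), P1:I, P2:S(80) | bus: BusRd
[5] P0: store L4 := 81 | P0:M(81), P1:I, P2:I | bus: BusRdX
[6] P2: load  L3 | P0:S(80), P1:I, P2:S(80) | bus: none
[7] P0: store L3 := 93 | P0:M(93), P1:I, P2:I | bus: BusUpgr
[8] P1: store L3 := 25 | P0:I, P1:M(25), P2:I | bus: BusRdX,Flush

invalidations = 1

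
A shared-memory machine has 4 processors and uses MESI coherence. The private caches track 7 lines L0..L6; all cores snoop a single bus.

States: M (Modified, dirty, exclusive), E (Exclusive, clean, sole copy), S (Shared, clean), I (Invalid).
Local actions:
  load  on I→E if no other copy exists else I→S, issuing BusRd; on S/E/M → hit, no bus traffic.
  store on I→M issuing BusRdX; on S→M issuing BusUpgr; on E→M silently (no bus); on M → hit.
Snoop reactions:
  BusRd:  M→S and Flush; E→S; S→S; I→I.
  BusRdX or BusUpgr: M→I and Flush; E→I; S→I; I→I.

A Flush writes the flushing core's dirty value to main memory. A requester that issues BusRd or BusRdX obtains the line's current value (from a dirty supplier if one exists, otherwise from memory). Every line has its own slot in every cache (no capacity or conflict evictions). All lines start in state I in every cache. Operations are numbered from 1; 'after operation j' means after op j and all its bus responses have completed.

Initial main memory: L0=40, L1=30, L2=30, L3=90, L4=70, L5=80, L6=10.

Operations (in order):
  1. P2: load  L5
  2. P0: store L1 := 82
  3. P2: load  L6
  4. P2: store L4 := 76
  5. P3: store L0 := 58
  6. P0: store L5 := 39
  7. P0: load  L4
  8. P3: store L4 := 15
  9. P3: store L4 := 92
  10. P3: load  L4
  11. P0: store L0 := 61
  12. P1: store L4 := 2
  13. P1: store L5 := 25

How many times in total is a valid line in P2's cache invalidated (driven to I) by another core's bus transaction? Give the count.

invalidations = 2

1. P2: load  L5  bus=[BusRd]  L5: P0=I P1=I P2=E P3=I  mem[L5]=80
2. P0: store L1 := 82  bus=[BusRdX]  L1: P0=M P1=I P2=I P3=I  mem[L1]=30
3. P2: load  L6  bus=[BusRd]  L6: P0=I P1=I P2=E P3=I  mem[L6]=10
4. P2: store L4 := 76  bus=[BusRdX]  L4: P0=I P1=I P2=M P3=I  mem[L4]=70
5. P3: store L0 := 58  bus=[BusRdX]  L0: P0=I P1=I P2=I P3=M  mem[L0]=40
6. P0: store L5 := 39  bus=[BusRdX]  L5: P0=M P1=I P2=I P3=I  mem[L5]=80
7. P0: load  L4  bus=[BusRd,Flush]  L4: P0=S P1=I P2=S P3=I  mem[L4]=76
8. P3: store L4 := 15  bus=[BusRdX]  L4: P0=I P1=I P2=I P3=M  mem[L4]=76
9. P3: store L4 := 92  bus=[-]  L4: P0=I P1=I P2=I P3=M  mem[L4]=76
10. P3: load  L4  bus=[-]  L4: P0=I P1=I P2=I P3=M  mem[L4]=76
11. P0: store L0 := 61  bus=[BusRdX,Flush]  L0: P0=M P1=I P2=I P3=I  mem[L0]=58
12. P1: store L4 := 2  bus=[BusRdX,Flush]  L4: P0=I P1=M P2=I P3=I  mem[L4]=92
13. P1: store L5 := 25  bus=[BusRdX,Flush]  L5: P0=I P1=M P2=I P3=I  mem[L5]=39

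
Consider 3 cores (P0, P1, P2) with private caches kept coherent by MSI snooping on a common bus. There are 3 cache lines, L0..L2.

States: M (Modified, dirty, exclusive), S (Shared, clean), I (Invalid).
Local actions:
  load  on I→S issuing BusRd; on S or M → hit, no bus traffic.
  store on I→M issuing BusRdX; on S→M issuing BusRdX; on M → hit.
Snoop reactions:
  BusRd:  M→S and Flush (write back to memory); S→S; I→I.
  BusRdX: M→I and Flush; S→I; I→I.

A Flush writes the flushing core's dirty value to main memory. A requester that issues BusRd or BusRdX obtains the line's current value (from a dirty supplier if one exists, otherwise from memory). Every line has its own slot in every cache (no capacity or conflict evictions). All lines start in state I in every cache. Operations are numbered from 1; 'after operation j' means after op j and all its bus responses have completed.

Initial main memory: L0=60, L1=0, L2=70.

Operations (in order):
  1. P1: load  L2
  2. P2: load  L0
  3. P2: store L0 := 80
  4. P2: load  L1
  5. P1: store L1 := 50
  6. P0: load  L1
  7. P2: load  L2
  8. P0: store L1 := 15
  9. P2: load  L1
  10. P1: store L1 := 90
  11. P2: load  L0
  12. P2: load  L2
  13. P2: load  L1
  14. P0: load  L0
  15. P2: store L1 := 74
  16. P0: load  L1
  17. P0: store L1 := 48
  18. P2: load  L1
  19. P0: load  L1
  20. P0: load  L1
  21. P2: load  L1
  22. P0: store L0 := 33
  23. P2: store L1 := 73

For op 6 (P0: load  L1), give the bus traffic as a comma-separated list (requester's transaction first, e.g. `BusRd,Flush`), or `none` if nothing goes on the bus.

bus = BusRd,Flush

1. P1: load  L2  bus=[BusRd]  L2: P0=I P1=S P2=I  mem[L2]=70
2. P2: load  L0  bus=[BusRd]  L0: P0=I P1=I P2=S  mem[L0]=60
3. P2: store L0 := 80  bus=[BusRdX]  L0: P0=I P1=I P2=M  mem[L0]=60
4. P2: load  L1  bus=[BusRd]  L1: P0=I P1=I P2=S  mem[L1]=0
5. P1: store L1 := 50  bus=[BusRdX]  L1: P0=I P1=M P2=I  mem[L1]=0
6. P0: load  L1  bus=[BusRd,Flush]  L1: P0=S P1=S P2=I  mem[L1]=50
7. P2: load  L2  bus=[BusRd]  L2: P0=I P1=S P2=S  mem[L2]=70
8. P0: store L1 := 15  bus=[BusRdX]  L1: P0=M P1=I P2=I  mem[L1]=50
9. P2: load  L1  bus=[BusRd,Flush]  L1: P0=S P1=I P2=S  mem[L1]=15
10. P1: store L1 := 90  bus=[BusRdX]  L1: P0=I P1=M P2=I  mem[L1]=15
11. P2: load  L0  bus=[-]  L0: P0=I P1=I P2=M  mem[L0]=60
12. P2: load  L2  bus=[-]  L2: P0=I P1=S P2=S  mem[L2]=70
13. P2: load  L1  bus=[BusRd,Flush]  L1: P0=I P1=S P2=S  mem[L1]=90
14. P0: load  L0  bus=[BusRd,Flush]  L0: P0=S P1=I P2=S  mem[L0]=80
15. P2: store L1 := 74  bus=[BusRdX]  L1: P0=I P1=I P2=M  mem[L1]=90
16. P0: load  L1  bus=[BusRd,Flush]  L1: P0=S P1=I P2=S  mem[L1]=74
17. P0: store L1 := 48  bus=[BusRdX]  L1: P0=M P1=I P2=I  mem[L1]=74
18. P2: load  L1  bus=[BusRd,Flush]  L1: P0=S P1=I P2=S  mem[L1]=48
19. P0: load  L1  bus=[-]  L1: P0=S P1=I P2=S  mem[L1]=48
20. P0: load  L1  bus=[-]  L1: P0=S P1=I P2=S  mem[L1]=48
21. P2: load  L1  bus=[-]  L1: P0=S P1=I P2=S  mem[L1]=48
22. P0: store L0 := 33  bus=[BusRdX]  L0: P0=M P1=I P2=I  mem[L0]=80
23. P2: store L1 := 73  bus=[BusRdX]  L1: P0=I P1=I P2=M  mem[L1]=48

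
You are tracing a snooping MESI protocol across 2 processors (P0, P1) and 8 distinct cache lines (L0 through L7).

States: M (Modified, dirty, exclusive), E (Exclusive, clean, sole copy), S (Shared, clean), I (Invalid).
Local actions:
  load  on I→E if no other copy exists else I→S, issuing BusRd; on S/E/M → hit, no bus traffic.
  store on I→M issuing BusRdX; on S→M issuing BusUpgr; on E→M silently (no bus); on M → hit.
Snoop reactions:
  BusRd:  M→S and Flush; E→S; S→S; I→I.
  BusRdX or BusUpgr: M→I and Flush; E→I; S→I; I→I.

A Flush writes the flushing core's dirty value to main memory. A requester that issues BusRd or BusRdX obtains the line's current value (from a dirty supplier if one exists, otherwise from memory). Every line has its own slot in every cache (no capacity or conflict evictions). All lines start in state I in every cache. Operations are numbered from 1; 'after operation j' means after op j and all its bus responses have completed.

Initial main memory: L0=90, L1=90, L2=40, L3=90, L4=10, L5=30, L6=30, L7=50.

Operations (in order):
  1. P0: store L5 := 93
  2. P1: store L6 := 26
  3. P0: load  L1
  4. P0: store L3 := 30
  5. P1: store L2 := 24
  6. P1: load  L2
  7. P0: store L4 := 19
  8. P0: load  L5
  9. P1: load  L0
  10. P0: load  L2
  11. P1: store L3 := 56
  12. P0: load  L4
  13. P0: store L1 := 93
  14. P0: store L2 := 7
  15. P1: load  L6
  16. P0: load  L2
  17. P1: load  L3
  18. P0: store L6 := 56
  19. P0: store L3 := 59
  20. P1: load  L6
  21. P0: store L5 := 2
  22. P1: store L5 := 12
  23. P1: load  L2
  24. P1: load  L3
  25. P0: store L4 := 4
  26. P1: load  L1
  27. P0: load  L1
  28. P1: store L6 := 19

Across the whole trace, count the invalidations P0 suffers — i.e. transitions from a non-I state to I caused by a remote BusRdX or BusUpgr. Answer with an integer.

  op1 P0: store L5 := 93 → M/I on L5; bus BusRdX; mem=30
  op2 P1: store L6 := 26 → I/M on L6; bus BusRdX; mem=30
  op3 P0: load  L1 → E/I on L1; bus BusRd; mem=90
  op4 P0: store L3 := 30 → M/I on L3; bus BusRdX; mem=90
  op5 P1: store L2 := 24 → I/M on L2; bus BusRdX; mem=40
  op6 P1: load  L2 → I/M on L2; bus (none); mem=40
  op7 P0: store L4 := 19 → M/I on L4; bus BusRdX; mem=10
  op8 P0: load  L5 → M/I on L5; bus (none); mem=30
  op9 P1: load  L0 → I/E on L0; bus BusRd; mem=90
  op10 P0: load  L2 → S/S on L2; bus BusRd Flush; mem=24
  op11 P1: store L3 := 56 → I/M on L3; bus BusRdX Flush; mem=30
  op12 P0: load  L4 → M/I on L4; bus (none); mem=10
  op13 P0: store L1 := 93 → M/I on L1; bus (none); mem=90
  op14 P0: store L2 := 7 → M/I on L2; bus BusUpgr; mem=24
  op15 P1: load  L6 → I/M on L6; bus (none); mem=30
  op16 P0: load  L2 → M/I on L2; bus (none); mem=24
  op17 P1: load  L3 → I/M on L3; bus (none); mem=30
  op18 P0: store L6 := 56 → M/I on L6; bus BusRdX Flush; mem=26
  op19 P0: store L3 := 59 → M/I on L3; bus BusRdX Flush; mem=56
  op20 P1: load  L6 → S/S on L6; bus BusRd Flush; mem=56
  op21 P0: store L5 := 2 → M/I on L5; bus (none); mem=30
  op22 P1: store L5 := 12 → I/M on L5; bus BusRdX Flush; mem=2
  op23 P1: load  L2 → S/S on L2; bus BusRd Flush; mem=7
  op24 P1: load  L3 → S/S on L3; bus BusRd Flush; mem=59
  op25 P0: store L4 := 4 → M/I on L4; bus (none); mem=10
  op26 P1: load  L1 → S/S on L1; bus BusRd Flush; mem=93
  op27 P0: load  L1 → S/S on L1; bus (none); mem=93
  op28 P1: store L6 := 19 → I/M on L6; bus BusUpgr; mem=56

invalidations = 3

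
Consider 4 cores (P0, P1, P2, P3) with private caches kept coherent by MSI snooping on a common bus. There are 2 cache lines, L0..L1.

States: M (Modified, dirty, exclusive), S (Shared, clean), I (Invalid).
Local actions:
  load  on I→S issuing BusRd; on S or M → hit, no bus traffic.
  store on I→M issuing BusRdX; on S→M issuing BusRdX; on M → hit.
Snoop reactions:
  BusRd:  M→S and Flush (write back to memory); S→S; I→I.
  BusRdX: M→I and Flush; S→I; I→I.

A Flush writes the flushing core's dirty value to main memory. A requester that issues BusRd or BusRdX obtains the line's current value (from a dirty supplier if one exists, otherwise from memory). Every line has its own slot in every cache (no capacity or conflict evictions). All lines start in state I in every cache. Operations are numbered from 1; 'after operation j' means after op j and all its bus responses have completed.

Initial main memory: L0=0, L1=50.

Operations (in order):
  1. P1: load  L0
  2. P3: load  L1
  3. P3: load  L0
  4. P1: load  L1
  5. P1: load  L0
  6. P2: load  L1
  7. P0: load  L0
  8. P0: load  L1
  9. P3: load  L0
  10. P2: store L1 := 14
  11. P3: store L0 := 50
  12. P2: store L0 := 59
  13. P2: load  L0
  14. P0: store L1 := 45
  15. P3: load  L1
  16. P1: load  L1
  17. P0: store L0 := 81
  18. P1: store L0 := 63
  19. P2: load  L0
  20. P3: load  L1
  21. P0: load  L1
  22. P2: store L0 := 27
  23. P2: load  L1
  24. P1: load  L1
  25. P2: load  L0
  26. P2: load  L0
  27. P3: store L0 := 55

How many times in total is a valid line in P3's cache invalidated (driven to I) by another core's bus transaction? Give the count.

invalidations = 2

1. P1: load  L0  bus=[BusRd]  L0: P0=I P1=S P2=I P3=I  mem[L0]=0
2. P3: load  L1  bus=[BusRd]  L1: P0=I P1=I P2=I P3=S  mem[L1]=50
3. P3: load  L0  bus=[BusRd]  L0: P0=I P1=S P2=I P3=S  mem[L0]=0
4. P1: load  L1  bus=[BusRd]  L1: P0=I P1=S P2=I P3=S  mem[L1]=50
5. P1: load  L0  bus=[-]  L0: P0=I P1=S P2=I P3=S  mem[L0]=0
6. P2: load  L1  bus=[BusRd]  L1: P0=I P1=S P2=S P3=S  mem[L1]=50
7. P0: load  L0  bus=[BusRd]  L0: P0=S P1=S P2=I P3=S  mem[L0]=0
8. P0: load  L1  bus=[BusRd]  L1: P0=S P1=S P2=S P3=S  mem[L1]=50
9. P3: load  L0  bus=[-]  L0: P0=S P1=S P2=I P3=S  mem[L0]=0
10. P2: store L1 := 14  bus=[BusRdX]  L1: P0=I P1=I P2=M P3=I  mem[L1]=50
11. P3: store L0 := 50  bus=[BusRdX]  L0: P0=I P1=I P2=I P3=M  mem[L0]=0
12. P2: store L0 := 59  bus=[BusRdX,Flush]  L0: P0=I P1=I P2=M P3=I  mem[L0]=50
13. P2: load  L0  bus=[-]  L0: P0=I P1=I P2=M P3=I  mem[L0]=50
14. P0: store L1 := 45  bus=[BusRdX,Flush]  L1: P0=M P1=I P2=I P3=I  mem[L1]=14
15. P3: load  L1  bus=[BusRd,Flush]  L1: P0=S P1=I P2=I P3=S  mem[L1]=45
16. P1: load  L1  bus=[BusRd]  L1: P0=S P1=S P2=I P3=S  mem[L1]=45
17. P0: store L0 := 81  bus=[BusRdX,Flush]  L0: P0=M P1=I P2=I P3=I  mem[L0]=59
18. P1: store L0 := 63  bus=[BusRdX,Flush]  L0: P0=I P1=M P2=I P3=I  mem[L0]=81
19. P2: load  L0  bus=[BusRd,Flush]  L0: P0=I P1=S P2=S P3=I  mem[L0]=63
20. P3: load  L1  bus=[-]  L1: P0=S P1=S P2=I P3=S  mem[L1]=45
21. P0: load  L1  bus=[-]  L1: P0=S P1=S P2=I P3=S  mem[L1]=45
22. P2: store L0 := 27  bus=[BusRdX]  L0: P0=I P1=I P2=M P3=I  mem[L0]=63
23. P2: load  L1  bus=[BusRd]  L1: P0=S P1=S P2=S P3=S  mem[L1]=45
24. P1: load  L1  bus=[-]  L1: P0=S P1=S P2=S P3=S  mem[L1]=45
25. P2: load  L0  bus=[-]  L0: P0=I P1=I P2=M P3=I  mem[L0]=63
26. P2: load  L0  bus=[-]  L0: P0=I P1=I P2=M P3=I  mem[L0]=63
27. P3: store L0 := 55  bus=[BusRdX,Flush]  L0: P0=I P1=I P2=I P3=M  mem[L0]=27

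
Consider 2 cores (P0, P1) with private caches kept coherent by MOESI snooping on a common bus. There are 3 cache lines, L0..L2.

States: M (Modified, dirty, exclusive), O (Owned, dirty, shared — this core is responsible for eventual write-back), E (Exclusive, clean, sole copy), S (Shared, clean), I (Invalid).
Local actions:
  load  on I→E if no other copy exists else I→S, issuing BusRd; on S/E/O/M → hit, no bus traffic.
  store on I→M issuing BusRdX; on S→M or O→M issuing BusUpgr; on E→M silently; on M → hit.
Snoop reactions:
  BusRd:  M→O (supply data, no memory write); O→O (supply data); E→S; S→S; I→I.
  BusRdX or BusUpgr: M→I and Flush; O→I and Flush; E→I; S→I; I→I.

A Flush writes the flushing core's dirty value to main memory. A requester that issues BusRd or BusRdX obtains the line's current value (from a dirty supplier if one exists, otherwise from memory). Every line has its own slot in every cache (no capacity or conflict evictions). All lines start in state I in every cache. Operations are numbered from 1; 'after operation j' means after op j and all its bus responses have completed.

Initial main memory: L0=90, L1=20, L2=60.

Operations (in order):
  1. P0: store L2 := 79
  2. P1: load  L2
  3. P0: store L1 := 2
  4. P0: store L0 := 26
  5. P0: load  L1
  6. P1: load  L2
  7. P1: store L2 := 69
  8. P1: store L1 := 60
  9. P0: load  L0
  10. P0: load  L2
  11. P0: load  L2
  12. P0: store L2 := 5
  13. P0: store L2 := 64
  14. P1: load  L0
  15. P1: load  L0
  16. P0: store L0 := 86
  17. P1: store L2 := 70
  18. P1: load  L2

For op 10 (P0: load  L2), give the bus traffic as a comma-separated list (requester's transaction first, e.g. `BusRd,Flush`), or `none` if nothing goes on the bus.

bus = BusRd

step 1: P0: store L2 := 79  ⟶  MI  (L2)  txn=BusRdX  M[L2]=60
step 2: P1: load  L2  ⟶  OS  (L2)  txn=BusRd  M[L2]=60
step 3: P0: store L1 := 2  ⟶  MI  (L1)  txn=BusRdX  M[L1]=20
step 4: P0: store L0 := 26  ⟶  MI  (L0)  txn=BusRdX  M[L0]=90
step 5: P0: load  L1  ⟶  MI  (L1)  txn=∅  M[L1]=20
step 6: P1: load  L2  ⟶  OS  (L2)  txn=∅  M[L2]=60
step 7: P1: store L2 := 69  ⟶  IM  (L2)  txn=BusUpgr+Flush  M[L2]=79
step 8: P1: store L1 := 60  ⟶  IM  (L1)  txn=BusRdX+Flush  M[L1]=2
step 9: P0: load  L0  ⟶  MI  (L0)  txn=∅  M[L0]=90
step 10: P0: load  L2  ⟶  SO  (L2)  txn=BusRd  M[L2]=79
step 11: P0: load  L2  ⟶  SO  (L2)  txn=∅  M[L2]=79
step 12: P0: store L2 := 5  ⟶  MI  (L2)  txn=BusUpgr+Flush  M[L2]=69
step 13: P0: store L2 := 64  ⟶  MI  (L2)  txn=∅  M[L2]=69
step 14: P1: load  L0  ⟶  OS  (L0)  txn=BusRd  M[L0]=90
step 15: P1: load  L0  ⟶  OS  (L0)  txn=∅  M[L0]=90
step 16: P0: store L0 := 86  ⟶  MI  (L0)  txn=BusUpgr  M[L0]=90
step 17: P1: store L2 := 70  ⟶  IM  (L2)  txn=BusRdX+Flush  M[L2]=64
step 18: P1: load  L2  ⟶  IM  (L2)  txn=∅  M[L2]=64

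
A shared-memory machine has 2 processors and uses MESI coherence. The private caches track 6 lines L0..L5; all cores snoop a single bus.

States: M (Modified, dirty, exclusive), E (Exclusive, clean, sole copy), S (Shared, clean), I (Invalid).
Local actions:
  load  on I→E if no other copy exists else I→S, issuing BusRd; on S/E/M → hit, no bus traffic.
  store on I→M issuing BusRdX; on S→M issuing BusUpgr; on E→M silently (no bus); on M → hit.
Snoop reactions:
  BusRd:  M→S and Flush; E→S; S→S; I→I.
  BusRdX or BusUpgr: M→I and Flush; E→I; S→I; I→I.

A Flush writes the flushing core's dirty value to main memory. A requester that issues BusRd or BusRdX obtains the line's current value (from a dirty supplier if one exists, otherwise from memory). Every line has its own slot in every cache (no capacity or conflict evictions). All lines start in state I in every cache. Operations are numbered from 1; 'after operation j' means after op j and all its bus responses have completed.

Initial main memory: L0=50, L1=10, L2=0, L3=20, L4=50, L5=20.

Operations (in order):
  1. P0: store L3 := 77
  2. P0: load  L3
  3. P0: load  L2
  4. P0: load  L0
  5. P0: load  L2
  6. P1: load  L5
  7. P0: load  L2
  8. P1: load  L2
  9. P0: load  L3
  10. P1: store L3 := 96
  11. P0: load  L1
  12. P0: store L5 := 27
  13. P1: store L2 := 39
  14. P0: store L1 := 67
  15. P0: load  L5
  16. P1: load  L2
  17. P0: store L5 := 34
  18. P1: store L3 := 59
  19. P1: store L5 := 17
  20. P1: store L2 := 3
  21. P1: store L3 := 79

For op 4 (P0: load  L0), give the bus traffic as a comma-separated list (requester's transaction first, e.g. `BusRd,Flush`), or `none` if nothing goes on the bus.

bus = BusRd

  op1 P0: store L3 := 77 → M/I on L3; bus BusRdX; mem=20
  op2 P0: load  L3 → M/I on L3; bus (none); mem=20
  op3 P0: load  L2 → E/I on L2; bus BusRd; mem=0
  op4 P0: load  L0 → E/I on L0; bus BusRd; mem=50
  op5 P0: load  L2 → E/I on L2; bus (none); mem=0
  op6 P1: load  L5 → I/E on L5; bus BusRd; mem=20
  op7 P0: load  L2 → E/I on L2; bus (none); mem=0
  op8 P1: load  L2 → S/S on L2; bus BusRd; mem=0
  op9 P0: load  L3 → M/I on L3; bus (none); mem=20
  op10 P1: store L3 := 96 → I/M on L3; bus BusRdX Flush; mem=77
  op11 P0: load  L1 → E/I on L1; bus BusRd; mem=10
  op12 P0: store L5 := 27 → M/I on L5; bus BusRdX; mem=20
  op13 P1: store L2 := 39 → I/M on L2; bus BusUpgr; mem=0
  op14 P0: store L1 := 67 → M/I on L1; bus (none); mem=10
  op15 P0: load  L5 → M/I on L5; bus (none); mem=20
  op16 P1: load  L2 → I/M on L2; bus (none); mem=0
  op17 P0: store L5 := 34 → M/I on L5; bus (none); mem=20
  op18 P1: store L3 := 59 → I/M on L3; bus (none); mem=77
  op19 P1: store L5 := 17 → I/M on L5; bus BusRdX Flush; mem=34
  op20 P1: store L2 := 3 → I/M on L2; bus (none); mem=0
  op21 P1: store L3 := 79 → I/M on L3; bus (none); mem=77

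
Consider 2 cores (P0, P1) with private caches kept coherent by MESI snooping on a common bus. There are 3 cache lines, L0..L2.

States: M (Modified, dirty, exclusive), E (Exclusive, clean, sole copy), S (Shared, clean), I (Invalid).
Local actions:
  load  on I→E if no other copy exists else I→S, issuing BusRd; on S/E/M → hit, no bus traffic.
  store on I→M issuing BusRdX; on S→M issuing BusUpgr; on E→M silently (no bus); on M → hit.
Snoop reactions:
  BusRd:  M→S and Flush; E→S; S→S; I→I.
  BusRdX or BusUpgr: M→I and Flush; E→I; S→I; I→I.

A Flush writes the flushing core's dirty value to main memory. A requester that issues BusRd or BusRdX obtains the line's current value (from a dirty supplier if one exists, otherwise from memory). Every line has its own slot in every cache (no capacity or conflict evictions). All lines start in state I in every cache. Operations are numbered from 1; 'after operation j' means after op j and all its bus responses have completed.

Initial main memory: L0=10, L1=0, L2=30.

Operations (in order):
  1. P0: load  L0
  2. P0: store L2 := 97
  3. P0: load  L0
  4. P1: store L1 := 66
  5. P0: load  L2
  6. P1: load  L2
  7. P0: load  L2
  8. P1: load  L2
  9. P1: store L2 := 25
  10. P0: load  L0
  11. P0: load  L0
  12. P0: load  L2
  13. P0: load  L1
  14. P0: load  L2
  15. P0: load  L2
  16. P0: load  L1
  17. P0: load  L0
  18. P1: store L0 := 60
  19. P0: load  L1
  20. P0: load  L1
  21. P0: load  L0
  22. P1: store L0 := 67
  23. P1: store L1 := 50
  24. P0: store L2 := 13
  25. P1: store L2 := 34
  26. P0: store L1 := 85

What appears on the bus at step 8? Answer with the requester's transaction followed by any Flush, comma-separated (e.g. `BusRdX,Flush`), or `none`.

bus = none

[1] P0: load  L0 | P0:E(10), P1:I | bus: BusRd
[2] P0: store L2 := 97 | P0:M(97), P1:I | bus: BusRdX
[3] P0: load  L0 | P0:E(10), P1:I | bus: none
[4] P1: store L1 := 66 | P0:I, P1:M(66) | bus: BusRdX
[5] P0: load  L2 | P0:M(97), P1:I | bus: none
[6] P1: load  L2 | P0:S(97), P1:S(97) | bus: BusRd,Flush
[7] P0: load  L2 | P0:S(97), P1:S(97) | bus: none
[8] P1: load  L2 | P0:S(97), P1:S(97) | bus: none
[9] P1: store L2 := 25 | P0:I, P1:M(25) | bus: BusUpgr
[10] P0: load  L0 | P0:E(10), P1:I | bus: none
[11] P0: load  L0 | P0:E(10), P1:I | bus: none
[12] P0: load  L2 | P0:S(25), P1:S(25) | bus: BusRd,Flush
[13] P0: load  L1 | P0:S(66), P1:S(66) | bus: BusRd,Flush
[14] P0: load  L2 | P0:S(25), P1:S(25) | bus: none
[15] P0: load  L2 | P0:S(25), P1:S(25) | bus: none
[16] P0: load  L1 | P0:S(66), P1:S(66) | bus: none
[17] P0: load  L0 | P0:E(10), P1:I | bus: none
[18] P1: store L0 := 60 | P0:I, P1:M(60) | bus: BusRdX
[19] P0: load  L1 | P0:S(66), P1:S(66) | bus: none
[20] P0: load  L1 | P0:S(66), P1:S(66) | bus: none
[21] P0: load  L0 | P0:S(60), P1:S(60) | bus: BusRd,Flush
[22] P1: store L0 := 67 | P0:I, P1:M(67) | bus: BusUpgr
[23] P1: store L1 := 50 | P0:I, P1:M(50) | bus: BusUpgr
[24] P0: store L2 := 13 | P0:M(13), P1:I | bus: BusUpgr
[25] P1: store L2 := 34 | P0:I, P1:M(34) | bus: BusRdX,Flush
[26] P0: store L1 := 85 | P0:M(85), P1:I | bus: BusRdX,Flush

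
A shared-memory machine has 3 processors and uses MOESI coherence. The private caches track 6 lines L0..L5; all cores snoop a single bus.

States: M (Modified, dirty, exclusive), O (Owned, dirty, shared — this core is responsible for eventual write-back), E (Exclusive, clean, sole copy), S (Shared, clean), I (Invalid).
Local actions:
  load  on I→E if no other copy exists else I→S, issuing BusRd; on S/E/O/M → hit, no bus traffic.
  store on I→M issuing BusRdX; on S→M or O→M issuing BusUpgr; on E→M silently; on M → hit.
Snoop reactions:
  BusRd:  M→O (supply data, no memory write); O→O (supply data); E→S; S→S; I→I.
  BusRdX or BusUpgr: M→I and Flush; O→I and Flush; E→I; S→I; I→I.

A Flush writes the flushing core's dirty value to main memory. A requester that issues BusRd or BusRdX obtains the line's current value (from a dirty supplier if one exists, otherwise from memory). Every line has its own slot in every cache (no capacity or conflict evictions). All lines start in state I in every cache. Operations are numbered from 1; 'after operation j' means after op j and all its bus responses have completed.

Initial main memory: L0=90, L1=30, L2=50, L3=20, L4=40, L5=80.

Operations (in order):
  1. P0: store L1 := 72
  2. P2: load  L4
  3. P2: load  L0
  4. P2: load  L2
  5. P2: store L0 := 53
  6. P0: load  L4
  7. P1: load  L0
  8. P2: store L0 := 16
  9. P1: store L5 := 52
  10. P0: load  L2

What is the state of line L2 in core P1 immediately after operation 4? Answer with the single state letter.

state = I

[1] P0: store L1 := 72 | P0:M(72), P1:I, P2:I | bus: BusRdX
[2] P2: load  L4 | P0:I, P1:I, P2:E(40) | bus: BusRd
[3] P2: load  L0 | P0:I, P1:I, P2:E(90) | bus: BusRd
[4] P2: load  L2 | P0:I, P1:I, P2:E(50) | bus: BusRd
[5] P2: store L0 := 53 | P0:I, P1:I, P2:M(53) | bus: none
[6] P0: load  L4 | P0:S(40), P1:I, P2:S(40) | bus: BusRd
[7] P1: load  L0 | P0:I, P1:S(53), P2:O(53) | bus: BusRd
[8] P2: store L0 := 16 | P0:I, P1:I, P2:M(16) | bus: BusUpgr
[9] P1: store L5 := 52 | P0:I, P1:M(52), P2:I | bus: BusRdX
[10] P0: load  L2 | P0:S(50), P1:I, P2:S(50) | bus: BusRd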